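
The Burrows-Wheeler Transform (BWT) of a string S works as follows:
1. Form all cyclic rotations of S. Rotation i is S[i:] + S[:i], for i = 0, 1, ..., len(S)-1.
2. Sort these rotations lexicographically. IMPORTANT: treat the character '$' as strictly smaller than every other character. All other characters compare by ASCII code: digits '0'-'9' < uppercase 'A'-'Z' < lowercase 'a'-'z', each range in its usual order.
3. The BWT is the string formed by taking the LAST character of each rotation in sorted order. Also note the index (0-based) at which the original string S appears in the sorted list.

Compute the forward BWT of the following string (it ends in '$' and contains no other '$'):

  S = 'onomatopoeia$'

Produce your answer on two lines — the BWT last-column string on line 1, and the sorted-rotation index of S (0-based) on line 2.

All 13 rotations (rotation i = S[i:]+S[:i]):
  rot[0] = onomatopoeia$
  rot[1] = nomatopoeia$o
  rot[2] = omatopoeia$on
  rot[3] = matopoeia$ono
  rot[4] = atopoeia$onom
  rot[5] = topoeia$onoma
  rot[6] = opoeia$onomat
  rot[7] = poeia$onomato
  rot[8] = oeia$onomatop
  rot[9] = eia$onomatopo
  rot[10] = ia$onomatopoe
  rot[11] = a$onomatopoei
  rot[12] = $onomatopoeia
Sorted (with $ < everything):
  sorted[0] = $onomatopoeia  (last char: 'a')
  sorted[1] = a$onomatopoei  (last char: 'i')
  sorted[2] = atopoeia$onom  (last char: 'm')
  sorted[3] = eia$onomatopo  (last char: 'o')
  sorted[4] = ia$onomatopoe  (last char: 'e')
  sorted[5] = matopoeia$ono  (last char: 'o')
  sorted[6] = nomatopoeia$o  (last char: 'o')
  sorted[7] = oeia$onomatop  (last char: 'p')
  sorted[8] = omatopoeia$on  (last char: 'n')
  sorted[9] = onomatopoeia$  (last char: '$')
  sorted[10] = opoeia$onomat  (last char: 't')
  sorted[11] = poeia$onomato  (last char: 'o')
  sorted[12] = topoeia$onoma  (last char: 'a')
Last column: aimoeoopn$toa
Original string S is at sorted index 9

Answer: aimoeoopn$toa
9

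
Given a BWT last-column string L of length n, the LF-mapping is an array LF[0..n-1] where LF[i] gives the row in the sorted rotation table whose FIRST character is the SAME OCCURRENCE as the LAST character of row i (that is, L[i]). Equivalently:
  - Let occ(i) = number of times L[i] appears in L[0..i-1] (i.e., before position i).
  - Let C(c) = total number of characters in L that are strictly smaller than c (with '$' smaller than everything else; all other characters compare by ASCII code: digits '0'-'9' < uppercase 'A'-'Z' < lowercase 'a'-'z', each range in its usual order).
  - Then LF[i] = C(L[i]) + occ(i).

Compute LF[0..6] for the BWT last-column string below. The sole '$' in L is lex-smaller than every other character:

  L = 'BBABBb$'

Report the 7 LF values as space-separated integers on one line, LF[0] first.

Char counts: '$':1, 'A':1, 'B':4, 'b':1
C (first-col start): C('$')=0, C('A')=1, C('B')=2, C('b')=6
L[0]='B': occ=0, LF[0]=C('B')+0=2+0=2
L[1]='B': occ=1, LF[1]=C('B')+1=2+1=3
L[2]='A': occ=0, LF[2]=C('A')+0=1+0=1
L[3]='B': occ=2, LF[3]=C('B')+2=2+2=4
L[4]='B': occ=3, LF[4]=C('B')+3=2+3=5
L[5]='b': occ=0, LF[5]=C('b')+0=6+0=6
L[6]='$': occ=0, LF[6]=C('$')+0=0+0=0

Answer: 2 3 1 4 5 6 0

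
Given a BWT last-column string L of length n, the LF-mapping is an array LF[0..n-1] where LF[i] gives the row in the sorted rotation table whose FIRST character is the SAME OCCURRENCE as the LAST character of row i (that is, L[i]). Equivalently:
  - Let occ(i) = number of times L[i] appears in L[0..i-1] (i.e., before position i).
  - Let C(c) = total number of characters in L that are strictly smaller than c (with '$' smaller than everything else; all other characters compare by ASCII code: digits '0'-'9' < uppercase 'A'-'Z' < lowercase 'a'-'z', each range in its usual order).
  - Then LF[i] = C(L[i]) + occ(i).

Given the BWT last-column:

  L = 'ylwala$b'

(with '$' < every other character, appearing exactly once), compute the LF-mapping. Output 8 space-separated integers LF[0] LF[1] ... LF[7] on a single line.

Char counts: '$':1, 'a':2, 'b':1, 'l':2, 'w':1, 'y':1
C (first-col start): C('$')=0, C('a')=1, C('b')=3, C('l')=4, C('w')=6, C('y')=7
L[0]='y': occ=0, LF[0]=C('y')+0=7+0=7
L[1]='l': occ=0, LF[1]=C('l')+0=4+0=4
L[2]='w': occ=0, LF[2]=C('w')+0=6+0=6
L[3]='a': occ=0, LF[3]=C('a')+0=1+0=1
L[4]='l': occ=1, LF[4]=C('l')+1=4+1=5
L[5]='a': occ=1, LF[5]=C('a')+1=1+1=2
L[6]='$': occ=0, LF[6]=C('$')+0=0+0=0
L[7]='b': occ=0, LF[7]=C('b')+0=3+0=3

Answer: 7 4 6 1 5 2 0 3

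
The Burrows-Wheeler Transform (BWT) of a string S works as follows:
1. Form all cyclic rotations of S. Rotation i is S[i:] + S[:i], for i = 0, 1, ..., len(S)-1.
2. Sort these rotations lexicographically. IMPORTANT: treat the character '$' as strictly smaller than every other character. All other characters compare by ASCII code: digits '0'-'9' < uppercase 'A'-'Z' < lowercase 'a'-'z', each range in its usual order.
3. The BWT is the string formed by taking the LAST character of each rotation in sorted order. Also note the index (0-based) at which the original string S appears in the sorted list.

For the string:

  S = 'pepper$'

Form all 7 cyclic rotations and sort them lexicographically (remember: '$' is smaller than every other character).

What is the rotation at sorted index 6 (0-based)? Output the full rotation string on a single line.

All 7 rotations (rotation i = S[i:]+S[:i]):
  rot[0] = pepper$
  rot[1] = epper$p
  rot[2] = pper$pe
  rot[3] = per$pep
  rot[4] = er$pepp
  rot[5] = r$peppe
  rot[6] = $pepper
Sorted (with $ < everything):
  sorted[0] = $pepper
  sorted[1] = epper$p
  sorted[2] = er$pepp
  sorted[3] = pepper$
  sorted[4] = per$pep
  sorted[5] = pper$pe
  sorted[6] = r$peppe
sorted[6] = r$peppe

Answer: r$peppe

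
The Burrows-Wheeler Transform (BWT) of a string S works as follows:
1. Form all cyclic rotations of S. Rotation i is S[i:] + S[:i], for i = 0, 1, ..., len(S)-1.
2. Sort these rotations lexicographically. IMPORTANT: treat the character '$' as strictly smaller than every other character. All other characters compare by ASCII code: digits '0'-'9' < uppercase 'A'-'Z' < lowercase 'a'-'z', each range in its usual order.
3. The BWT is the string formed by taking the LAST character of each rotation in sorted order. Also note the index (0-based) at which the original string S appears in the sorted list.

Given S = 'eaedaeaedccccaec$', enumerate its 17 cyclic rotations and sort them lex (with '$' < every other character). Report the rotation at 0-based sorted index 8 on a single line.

All 17 rotations (rotation i = S[i:]+S[:i]):
  rot[0] = eaedaeaedccccaec$
  rot[1] = aedaeaedccccaec$e
  rot[2] = edaeaedccccaec$ea
  rot[3] = daeaedccccaec$eae
  rot[4] = aeaedccccaec$eaed
  rot[5] = eaedccccaec$eaeda
  rot[6] = aedccccaec$eaedae
  rot[7] = edccccaec$eaedaea
  rot[8] = dccccaec$eaedaeae
  rot[9] = ccccaec$eaedaeaed
  rot[10] = cccaec$eaedaeaedc
  rot[11] = ccaec$eaedaeaedcc
  rot[12] = caec$eaedaeaedccc
  rot[13] = aec$eaedaeaedcccc
  rot[14] = ec$eaedaeaedcccca
  rot[15] = c$eaedaeaedccccae
  rot[16] = $eaedaeaedccccaec
Sorted (with $ < everything):
  sorted[0] = $eaedaeaedccccaec
  sorted[1] = aeaedccccaec$eaed
  sorted[2] = aec$eaedaeaedcccc
  sorted[3] = aedaeaedccccaec$e
  sorted[4] = aedccccaec$eaedae
  sorted[5] = c$eaedaeaedccccae
  sorted[6] = caec$eaedaeaedccc
  sorted[7] = ccaec$eaedaeaedcc
  sorted[8] = cccaec$eaedaeaedc
  sorted[9] = ccccaec$eaedaeaed
  sorted[10] = daeaedccccaec$eae
  sorted[11] = dccccaec$eaedaeae
  sorted[12] = eaedaeaedccccaec$
  sorted[13] = eaedccccaec$eaeda
  sorted[14] = ec$eaedaeaedcccca
  sorted[15] = edaeaedccccaec$ea
  sorted[16] = edccccaec$eaedaea
sorted[8] = cccaec$eaedaeaedc

Answer: cccaec$eaedaeaedc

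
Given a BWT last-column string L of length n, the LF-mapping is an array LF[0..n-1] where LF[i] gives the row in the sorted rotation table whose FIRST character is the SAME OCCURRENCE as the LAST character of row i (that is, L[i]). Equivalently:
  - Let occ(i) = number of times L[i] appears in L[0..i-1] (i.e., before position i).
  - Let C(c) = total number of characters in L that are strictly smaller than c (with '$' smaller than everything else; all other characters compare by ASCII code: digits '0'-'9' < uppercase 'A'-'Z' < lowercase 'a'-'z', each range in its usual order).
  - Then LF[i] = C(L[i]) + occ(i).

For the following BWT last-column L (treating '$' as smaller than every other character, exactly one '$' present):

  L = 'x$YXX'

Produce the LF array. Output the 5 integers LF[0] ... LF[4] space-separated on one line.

Char counts: '$':1, 'X':2, 'Y':1, 'x':1
C (first-col start): C('$')=0, C('X')=1, C('Y')=3, C('x')=4
L[0]='x': occ=0, LF[0]=C('x')+0=4+0=4
L[1]='$': occ=0, LF[1]=C('$')+0=0+0=0
L[2]='Y': occ=0, LF[2]=C('Y')+0=3+0=3
L[3]='X': occ=0, LF[3]=C('X')+0=1+0=1
L[4]='X': occ=1, LF[4]=C('X')+1=1+1=2

Answer: 4 0 3 1 2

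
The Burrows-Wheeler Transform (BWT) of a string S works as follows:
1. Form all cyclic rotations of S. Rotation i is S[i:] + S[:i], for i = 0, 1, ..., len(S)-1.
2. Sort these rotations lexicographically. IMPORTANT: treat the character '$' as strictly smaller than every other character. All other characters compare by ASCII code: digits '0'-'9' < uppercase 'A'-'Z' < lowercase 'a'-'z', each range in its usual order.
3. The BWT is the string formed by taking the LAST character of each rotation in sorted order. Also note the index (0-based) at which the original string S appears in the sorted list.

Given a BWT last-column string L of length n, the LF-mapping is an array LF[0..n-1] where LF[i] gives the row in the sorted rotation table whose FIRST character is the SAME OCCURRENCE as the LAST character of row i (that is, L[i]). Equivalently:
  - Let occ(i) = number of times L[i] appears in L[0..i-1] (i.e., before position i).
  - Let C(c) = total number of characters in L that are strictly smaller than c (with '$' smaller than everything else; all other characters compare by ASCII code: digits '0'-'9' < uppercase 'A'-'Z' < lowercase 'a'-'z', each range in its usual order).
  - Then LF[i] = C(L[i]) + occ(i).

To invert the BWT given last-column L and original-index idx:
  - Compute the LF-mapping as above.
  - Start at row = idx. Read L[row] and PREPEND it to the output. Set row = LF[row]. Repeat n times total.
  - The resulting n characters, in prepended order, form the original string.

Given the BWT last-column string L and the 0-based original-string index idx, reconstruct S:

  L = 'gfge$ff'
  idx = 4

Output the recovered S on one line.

Answer: fgfefg$

Derivation:
LF mapping: 5 2 6 1 0 3 4
Walk LF starting at row 4, prepending L[row]:
  step 1: row=4, L[4]='$', prepend. Next row=LF[4]=0
  step 2: row=0, L[0]='g', prepend. Next row=LF[0]=5
  step 3: row=5, L[5]='f', prepend. Next row=LF[5]=3
  step 4: row=3, L[3]='e', prepend. Next row=LF[3]=1
  step 5: row=1, L[1]='f', prepend. Next row=LF[1]=2
  step 6: row=2, L[2]='g', prepend. Next row=LF[2]=6
  step 7: row=6, L[6]='f', prepend. Next row=LF[6]=4
Reversed output: fgfefg$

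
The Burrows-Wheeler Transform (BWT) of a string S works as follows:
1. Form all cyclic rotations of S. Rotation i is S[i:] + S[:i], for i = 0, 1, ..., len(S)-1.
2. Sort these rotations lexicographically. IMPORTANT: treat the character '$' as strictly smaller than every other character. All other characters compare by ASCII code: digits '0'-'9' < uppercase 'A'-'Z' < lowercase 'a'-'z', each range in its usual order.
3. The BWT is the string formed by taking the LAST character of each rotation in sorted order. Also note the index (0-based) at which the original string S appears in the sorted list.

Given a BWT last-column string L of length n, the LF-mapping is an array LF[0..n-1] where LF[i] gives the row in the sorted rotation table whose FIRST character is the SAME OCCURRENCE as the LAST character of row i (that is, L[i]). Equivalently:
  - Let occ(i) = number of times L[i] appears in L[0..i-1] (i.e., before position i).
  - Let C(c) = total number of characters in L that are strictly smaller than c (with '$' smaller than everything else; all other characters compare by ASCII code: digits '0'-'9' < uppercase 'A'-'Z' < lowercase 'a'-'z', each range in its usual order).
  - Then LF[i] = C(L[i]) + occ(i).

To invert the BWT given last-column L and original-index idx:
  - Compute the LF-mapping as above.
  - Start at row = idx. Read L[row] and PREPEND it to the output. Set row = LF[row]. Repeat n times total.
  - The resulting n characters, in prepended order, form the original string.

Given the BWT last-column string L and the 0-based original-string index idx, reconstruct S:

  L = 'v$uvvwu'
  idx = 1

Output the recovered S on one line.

Answer: uuwvvv$

Derivation:
LF mapping: 3 0 1 4 5 6 2
Walk LF starting at row 1, prepending L[row]:
  step 1: row=1, L[1]='$', prepend. Next row=LF[1]=0
  step 2: row=0, L[0]='v', prepend. Next row=LF[0]=3
  step 3: row=3, L[3]='v', prepend. Next row=LF[3]=4
  step 4: row=4, L[4]='v', prepend. Next row=LF[4]=5
  step 5: row=5, L[5]='w', prepend. Next row=LF[5]=6
  step 6: row=6, L[6]='u', prepend. Next row=LF[6]=2
  step 7: row=2, L[2]='u', prepend. Next row=LF[2]=1
Reversed output: uuwvvv$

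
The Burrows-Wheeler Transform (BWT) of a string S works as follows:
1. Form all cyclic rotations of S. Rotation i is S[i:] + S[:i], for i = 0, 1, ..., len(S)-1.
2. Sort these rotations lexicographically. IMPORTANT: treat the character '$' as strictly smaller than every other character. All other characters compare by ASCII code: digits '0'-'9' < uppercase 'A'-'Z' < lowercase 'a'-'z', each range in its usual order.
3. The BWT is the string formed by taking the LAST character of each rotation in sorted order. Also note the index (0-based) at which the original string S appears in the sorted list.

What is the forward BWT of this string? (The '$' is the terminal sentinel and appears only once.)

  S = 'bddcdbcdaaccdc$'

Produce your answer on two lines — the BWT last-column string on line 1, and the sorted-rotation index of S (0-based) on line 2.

All 15 rotations (rotation i = S[i:]+S[:i]):
  rot[0] = bddcdbcdaaccdc$
  rot[1] = ddcdbcdaaccdc$b
  rot[2] = dcdbcdaaccdc$bd
  rot[3] = cdbcdaaccdc$bdd
  rot[4] = dbcdaaccdc$bddc
  rot[5] = bcdaaccdc$bddcd
  rot[6] = cdaaccdc$bddcdb
  rot[7] = daaccdc$bddcdbc
  rot[8] = aaccdc$bddcdbcd
  rot[9] = accdc$bddcdbcda
  rot[10] = ccdc$bddcdbcdaa
  rot[11] = cdc$bddcdbcdaac
  rot[12] = dc$bddcdbcdaacc
  rot[13] = c$bddcdbcdaaccd
  rot[14] = $bddcdbcdaaccdc
Sorted (with $ < everything):
  sorted[0] = $bddcdbcdaaccdc  (last char: 'c')
  sorted[1] = aaccdc$bddcdbcd  (last char: 'd')
  sorted[2] = accdc$bddcdbcda  (last char: 'a')
  sorted[3] = bcdaaccdc$bddcd  (last char: 'd')
  sorted[4] = bddcdbcdaaccdc$  (last char: '$')
  sorted[5] = c$bddcdbcdaaccd  (last char: 'd')
  sorted[6] = ccdc$bddcdbcdaa  (last char: 'a')
  sorted[7] = cdaaccdc$bddcdb  (last char: 'b')
  sorted[8] = cdbcdaaccdc$bdd  (last char: 'd')
  sorted[9] = cdc$bddcdbcdaac  (last char: 'c')
  sorted[10] = daaccdc$bddcdbc  (last char: 'c')
  sorted[11] = dbcdaaccdc$bddc  (last char: 'c')
  sorted[12] = dc$bddcdbcdaacc  (last char: 'c')
  sorted[13] = dcdbcdaaccdc$bd  (last char: 'd')
  sorted[14] = ddcdbcdaaccdc$b  (last char: 'b')
Last column: cdad$dabdccccdb
Original string S is at sorted index 4

Answer: cdad$dabdccccdb
4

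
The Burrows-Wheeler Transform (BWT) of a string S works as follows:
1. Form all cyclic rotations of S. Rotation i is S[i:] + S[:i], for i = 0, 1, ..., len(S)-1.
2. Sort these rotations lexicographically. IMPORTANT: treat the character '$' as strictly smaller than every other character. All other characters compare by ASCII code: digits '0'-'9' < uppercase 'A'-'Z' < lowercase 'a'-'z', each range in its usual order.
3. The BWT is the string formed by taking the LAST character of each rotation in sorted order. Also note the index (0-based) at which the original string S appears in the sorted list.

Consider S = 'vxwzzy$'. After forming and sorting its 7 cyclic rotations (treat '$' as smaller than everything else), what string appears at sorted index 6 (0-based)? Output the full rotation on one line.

Answer: zzy$vxw

Derivation:
All 7 rotations (rotation i = S[i:]+S[:i]):
  rot[0] = vxwzzy$
  rot[1] = xwzzy$v
  rot[2] = wzzy$vx
  rot[3] = zzy$vxw
  rot[4] = zy$vxwz
  rot[5] = y$vxwzz
  rot[6] = $vxwzzy
Sorted (with $ < everything):
  sorted[0] = $vxwzzy
  sorted[1] = vxwzzy$
  sorted[2] = wzzy$vx
  sorted[3] = xwzzy$v
  sorted[4] = y$vxwzz
  sorted[5] = zy$vxwz
  sorted[6] = zzy$vxw
sorted[6] = zzy$vxw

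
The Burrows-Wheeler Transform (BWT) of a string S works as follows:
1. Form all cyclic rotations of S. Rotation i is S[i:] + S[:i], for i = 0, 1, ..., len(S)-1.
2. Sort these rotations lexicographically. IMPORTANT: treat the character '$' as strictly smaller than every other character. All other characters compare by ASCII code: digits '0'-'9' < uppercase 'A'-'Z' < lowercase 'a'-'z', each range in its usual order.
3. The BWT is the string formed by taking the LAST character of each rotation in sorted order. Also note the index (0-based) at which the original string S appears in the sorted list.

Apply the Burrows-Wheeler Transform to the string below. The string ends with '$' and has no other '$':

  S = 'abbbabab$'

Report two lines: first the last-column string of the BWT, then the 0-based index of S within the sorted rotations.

All 9 rotations (rotation i = S[i:]+S[:i]):
  rot[0] = abbbabab$
  rot[1] = bbbabab$a
  rot[2] = bbabab$ab
  rot[3] = babab$abb
  rot[4] = abab$abbb
  rot[5] = bab$abbba
  rot[6] = ab$abbbab
  rot[7] = b$abbbaba
  rot[8] = $abbbabab
Sorted (with $ < everything):
  sorted[0] = $abbbabab  (last char: 'b')
  sorted[1] = ab$abbbab  (last char: 'b')
  sorted[2] = abab$abbb  (last char: 'b')
  sorted[3] = abbbabab$  (last char: '$')
  sorted[4] = b$abbbaba  (last char: 'a')
  sorted[5] = bab$abbba  (last char: 'a')
  sorted[6] = babab$abb  (last char: 'b')
  sorted[7] = bbabab$ab  (last char: 'b')
  sorted[8] = bbbabab$a  (last char: 'a')
Last column: bbb$aabba
Original string S is at sorted index 3

Answer: bbb$aabba
3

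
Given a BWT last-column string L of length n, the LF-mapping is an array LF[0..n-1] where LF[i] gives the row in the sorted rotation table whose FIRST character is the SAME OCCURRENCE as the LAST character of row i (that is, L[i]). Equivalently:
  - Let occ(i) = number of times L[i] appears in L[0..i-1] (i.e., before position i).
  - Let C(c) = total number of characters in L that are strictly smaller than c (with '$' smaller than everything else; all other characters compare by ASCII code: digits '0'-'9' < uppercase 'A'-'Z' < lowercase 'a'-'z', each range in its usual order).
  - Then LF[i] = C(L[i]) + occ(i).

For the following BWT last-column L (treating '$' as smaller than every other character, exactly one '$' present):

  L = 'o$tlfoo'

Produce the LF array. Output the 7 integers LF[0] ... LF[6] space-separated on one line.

Char counts: '$':1, 'f':1, 'l':1, 'o':3, 't':1
C (first-col start): C('$')=0, C('f')=1, C('l')=2, C('o')=3, C('t')=6
L[0]='o': occ=0, LF[0]=C('o')+0=3+0=3
L[1]='$': occ=0, LF[1]=C('$')+0=0+0=0
L[2]='t': occ=0, LF[2]=C('t')+0=6+0=6
L[3]='l': occ=0, LF[3]=C('l')+0=2+0=2
L[4]='f': occ=0, LF[4]=C('f')+0=1+0=1
L[5]='o': occ=1, LF[5]=C('o')+1=3+1=4
L[6]='o': occ=2, LF[6]=C('o')+2=3+2=5

Answer: 3 0 6 2 1 4 5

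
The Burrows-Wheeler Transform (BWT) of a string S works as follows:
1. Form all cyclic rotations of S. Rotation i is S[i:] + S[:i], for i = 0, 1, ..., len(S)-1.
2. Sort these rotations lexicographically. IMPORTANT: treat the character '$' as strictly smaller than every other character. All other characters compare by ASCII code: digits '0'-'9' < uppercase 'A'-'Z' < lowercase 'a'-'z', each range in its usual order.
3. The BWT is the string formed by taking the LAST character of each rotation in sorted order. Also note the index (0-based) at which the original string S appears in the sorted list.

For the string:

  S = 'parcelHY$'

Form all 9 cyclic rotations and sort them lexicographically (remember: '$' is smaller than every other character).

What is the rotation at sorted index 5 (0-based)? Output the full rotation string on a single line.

All 9 rotations (rotation i = S[i:]+S[:i]):
  rot[0] = parcelHY$
  rot[1] = arcelHY$p
  rot[2] = rcelHY$pa
  rot[3] = celHY$par
  rot[4] = elHY$parc
  rot[5] = lHY$parce
  rot[6] = HY$parcel
  rot[7] = Y$parcelH
  rot[8] = $parcelHY
Sorted (with $ < everything):
  sorted[0] = $parcelHY
  sorted[1] = HY$parcel
  sorted[2] = Y$parcelH
  sorted[3] = arcelHY$p
  sorted[4] = celHY$par
  sorted[5] = elHY$parc
  sorted[6] = lHY$parce
  sorted[7] = parcelHY$
  sorted[8] = rcelHY$pa
sorted[5] = elHY$parc

Answer: elHY$parc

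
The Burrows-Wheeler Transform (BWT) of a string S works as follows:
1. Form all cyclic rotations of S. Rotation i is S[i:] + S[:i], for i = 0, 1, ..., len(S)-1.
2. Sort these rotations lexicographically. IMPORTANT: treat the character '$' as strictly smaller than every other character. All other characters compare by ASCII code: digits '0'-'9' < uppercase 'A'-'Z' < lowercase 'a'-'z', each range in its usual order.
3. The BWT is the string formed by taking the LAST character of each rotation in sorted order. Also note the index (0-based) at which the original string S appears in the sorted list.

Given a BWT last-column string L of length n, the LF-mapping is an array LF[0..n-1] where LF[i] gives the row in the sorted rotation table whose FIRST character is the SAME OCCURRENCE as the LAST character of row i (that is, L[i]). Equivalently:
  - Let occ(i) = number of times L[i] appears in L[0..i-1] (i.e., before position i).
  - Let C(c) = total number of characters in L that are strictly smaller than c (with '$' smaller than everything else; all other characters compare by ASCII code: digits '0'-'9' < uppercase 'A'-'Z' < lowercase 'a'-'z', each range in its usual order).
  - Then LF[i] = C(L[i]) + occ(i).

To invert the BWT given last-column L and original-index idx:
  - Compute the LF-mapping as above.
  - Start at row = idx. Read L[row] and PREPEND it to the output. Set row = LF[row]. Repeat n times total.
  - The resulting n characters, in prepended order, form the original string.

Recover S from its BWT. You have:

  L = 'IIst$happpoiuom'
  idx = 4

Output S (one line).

LF mapping: 1 2 12 13 0 4 3 9 10 11 7 5 14 8 6
Walk LF starting at row 4, prepending L[row]:
  step 1: row=4, L[4]='$', prepend. Next row=LF[4]=0
  step 2: row=0, L[0]='I', prepend. Next row=LF[0]=1
  step 3: row=1, L[1]='I', prepend. Next row=LF[1]=2
  step 4: row=2, L[2]='s', prepend. Next row=LF[2]=12
  step 5: row=12, L[12]='u', prepend. Next row=LF[12]=14
  step 6: row=14, L[14]='m', prepend. Next row=LF[14]=6
  step 7: row=6, L[6]='a', prepend. Next row=LF[6]=3
  step 8: row=3, L[3]='t', prepend. Next row=LF[3]=13
  step 9: row=13, L[13]='o', prepend. Next row=LF[13]=8
  step 10: row=8, L[8]='p', prepend. Next row=LF[8]=10
  step 11: row=10, L[10]='o', prepend. Next row=LF[10]=7
  step 12: row=7, L[7]='p', prepend. Next row=LF[7]=9
  step 13: row=9, L[9]='p', prepend. Next row=LF[9]=11
  step 14: row=11, L[11]='i', prepend. Next row=LF[11]=5
  step 15: row=5, L[5]='h', prepend. Next row=LF[5]=4
Reversed output: hippopotamusII$

Answer: hippopotamusII$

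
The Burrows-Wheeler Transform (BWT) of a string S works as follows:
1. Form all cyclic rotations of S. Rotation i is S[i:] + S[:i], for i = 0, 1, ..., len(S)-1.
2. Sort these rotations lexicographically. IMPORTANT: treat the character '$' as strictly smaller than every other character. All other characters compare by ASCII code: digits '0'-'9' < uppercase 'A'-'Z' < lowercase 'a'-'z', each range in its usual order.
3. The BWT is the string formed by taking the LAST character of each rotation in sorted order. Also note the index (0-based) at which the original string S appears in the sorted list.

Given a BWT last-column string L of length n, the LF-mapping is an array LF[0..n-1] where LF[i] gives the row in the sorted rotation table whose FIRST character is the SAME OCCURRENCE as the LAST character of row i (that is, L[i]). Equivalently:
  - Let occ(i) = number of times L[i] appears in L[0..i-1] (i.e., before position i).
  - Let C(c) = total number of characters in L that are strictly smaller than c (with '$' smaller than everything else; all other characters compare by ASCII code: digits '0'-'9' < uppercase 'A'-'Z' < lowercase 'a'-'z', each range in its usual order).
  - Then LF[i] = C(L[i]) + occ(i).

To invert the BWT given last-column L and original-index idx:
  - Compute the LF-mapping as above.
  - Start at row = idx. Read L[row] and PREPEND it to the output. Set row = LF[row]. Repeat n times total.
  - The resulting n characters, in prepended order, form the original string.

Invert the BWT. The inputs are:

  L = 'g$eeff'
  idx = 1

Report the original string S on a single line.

Answer: eeffg$

Derivation:
LF mapping: 5 0 1 2 3 4
Walk LF starting at row 1, prepending L[row]:
  step 1: row=1, L[1]='$', prepend. Next row=LF[1]=0
  step 2: row=0, L[0]='g', prepend. Next row=LF[0]=5
  step 3: row=5, L[5]='f', prepend. Next row=LF[5]=4
  step 4: row=4, L[4]='f', prepend. Next row=LF[4]=3
  step 5: row=3, L[3]='e', prepend. Next row=LF[3]=2
  step 6: row=2, L[2]='e', prepend. Next row=LF[2]=1
Reversed output: eeffg$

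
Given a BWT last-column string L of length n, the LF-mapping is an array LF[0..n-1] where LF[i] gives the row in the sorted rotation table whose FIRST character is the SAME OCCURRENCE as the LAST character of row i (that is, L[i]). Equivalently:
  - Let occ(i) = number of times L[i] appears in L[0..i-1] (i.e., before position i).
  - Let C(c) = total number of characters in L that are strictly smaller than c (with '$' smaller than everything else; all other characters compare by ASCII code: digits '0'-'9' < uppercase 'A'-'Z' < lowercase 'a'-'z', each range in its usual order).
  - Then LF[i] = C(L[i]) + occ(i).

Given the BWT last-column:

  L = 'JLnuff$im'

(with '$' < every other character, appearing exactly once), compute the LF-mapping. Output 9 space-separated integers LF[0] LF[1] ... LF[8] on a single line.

Char counts: '$':1, 'J':1, 'L':1, 'f':2, 'i':1, 'm':1, 'n':1, 'u':1
C (first-col start): C('$')=0, C('J')=1, C('L')=2, C('f')=3, C('i')=5, C('m')=6, C('n')=7, C('u')=8
L[0]='J': occ=0, LF[0]=C('J')+0=1+0=1
L[1]='L': occ=0, LF[1]=C('L')+0=2+0=2
L[2]='n': occ=0, LF[2]=C('n')+0=7+0=7
L[3]='u': occ=0, LF[3]=C('u')+0=8+0=8
L[4]='f': occ=0, LF[4]=C('f')+0=3+0=3
L[5]='f': occ=1, LF[5]=C('f')+1=3+1=4
L[6]='$': occ=0, LF[6]=C('$')+0=0+0=0
L[7]='i': occ=0, LF[7]=C('i')+0=5+0=5
L[8]='m': occ=0, LF[8]=C('m')+0=6+0=6

Answer: 1 2 7 8 3 4 0 5 6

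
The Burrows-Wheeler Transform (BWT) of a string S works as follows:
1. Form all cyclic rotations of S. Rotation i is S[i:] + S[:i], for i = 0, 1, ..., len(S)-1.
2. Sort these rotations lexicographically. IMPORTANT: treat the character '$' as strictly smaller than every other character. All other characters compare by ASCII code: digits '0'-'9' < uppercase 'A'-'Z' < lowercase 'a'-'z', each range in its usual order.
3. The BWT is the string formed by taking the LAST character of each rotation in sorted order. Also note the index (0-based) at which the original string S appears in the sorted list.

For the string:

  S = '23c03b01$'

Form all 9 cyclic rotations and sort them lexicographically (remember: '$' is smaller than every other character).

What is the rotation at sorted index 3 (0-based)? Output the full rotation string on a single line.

Answer: 1$23c03b0

Derivation:
All 9 rotations (rotation i = S[i:]+S[:i]):
  rot[0] = 23c03b01$
  rot[1] = 3c03b01$2
  rot[2] = c03b01$23
  rot[3] = 03b01$23c
  rot[4] = 3b01$23c0
  rot[5] = b01$23c03
  rot[6] = 01$23c03b
  rot[7] = 1$23c03b0
  rot[8] = $23c03b01
Sorted (with $ < everything):
  sorted[0] = $23c03b01
  sorted[1] = 01$23c03b
  sorted[2] = 03b01$23c
  sorted[3] = 1$23c03b0
  sorted[4] = 23c03b01$
  sorted[5] = 3b01$23c0
  sorted[6] = 3c03b01$2
  sorted[7] = b01$23c03
  sorted[8] = c03b01$23
sorted[3] = 1$23c03b0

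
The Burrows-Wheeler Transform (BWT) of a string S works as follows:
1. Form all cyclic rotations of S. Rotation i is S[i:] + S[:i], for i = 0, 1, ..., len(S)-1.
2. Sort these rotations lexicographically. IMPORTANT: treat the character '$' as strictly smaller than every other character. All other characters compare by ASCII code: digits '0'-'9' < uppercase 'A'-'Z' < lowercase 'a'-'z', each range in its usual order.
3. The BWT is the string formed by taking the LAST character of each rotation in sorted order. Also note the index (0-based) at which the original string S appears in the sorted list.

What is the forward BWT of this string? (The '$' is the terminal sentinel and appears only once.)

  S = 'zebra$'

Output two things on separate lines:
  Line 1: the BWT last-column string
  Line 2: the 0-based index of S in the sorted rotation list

Answer: arezb$
5

Derivation:
All 6 rotations (rotation i = S[i:]+S[:i]):
  rot[0] = zebra$
  rot[1] = ebra$z
  rot[2] = bra$ze
  rot[3] = ra$zeb
  rot[4] = a$zebr
  rot[5] = $zebra
Sorted (with $ < everything):
  sorted[0] = $zebra  (last char: 'a')
  sorted[1] = a$zebr  (last char: 'r')
  sorted[2] = bra$ze  (last char: 'e')
  sorted[3] = ebra$z  (last char: 'z')
  sorted[4] = ra$zeb  (last char: 'b')
  sorted[5] = zebra$  (last char: '$')
Last column: arezb$
Original string S is at sorted index 5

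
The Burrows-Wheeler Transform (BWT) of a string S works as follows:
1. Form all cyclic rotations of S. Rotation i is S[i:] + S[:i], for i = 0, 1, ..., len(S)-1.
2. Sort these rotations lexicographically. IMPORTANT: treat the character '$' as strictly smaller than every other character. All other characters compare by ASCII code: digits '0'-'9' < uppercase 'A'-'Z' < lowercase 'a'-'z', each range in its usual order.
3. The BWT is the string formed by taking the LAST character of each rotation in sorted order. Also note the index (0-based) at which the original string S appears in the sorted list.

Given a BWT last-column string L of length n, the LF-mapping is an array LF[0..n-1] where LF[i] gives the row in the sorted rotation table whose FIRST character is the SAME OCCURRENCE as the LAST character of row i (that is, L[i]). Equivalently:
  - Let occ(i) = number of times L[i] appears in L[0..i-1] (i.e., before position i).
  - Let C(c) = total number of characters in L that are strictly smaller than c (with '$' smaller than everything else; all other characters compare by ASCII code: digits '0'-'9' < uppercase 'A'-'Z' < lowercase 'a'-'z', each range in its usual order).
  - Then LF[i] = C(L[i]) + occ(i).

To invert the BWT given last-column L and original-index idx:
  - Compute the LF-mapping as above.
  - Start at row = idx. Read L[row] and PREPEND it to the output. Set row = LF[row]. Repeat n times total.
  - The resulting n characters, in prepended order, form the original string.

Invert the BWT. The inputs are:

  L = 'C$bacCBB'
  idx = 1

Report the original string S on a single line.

LF mapping: 3 0 6 5 7 4 1 2
Walk LF starting at row 1, prepending L[row]:
  step 1: row=1, L[1]='$', prepend. Next row=LF[1]=0
  step 2: row=0, L[0]='C', prepend. Next row=LF[0]=3
  step 3: row=3, L[3]='a', prepend. Next row=LF[3]=5
  step 4: row=5, L[5]='C', prepend. Next row=LF[5]=4
  step 5: row=4, L[4]='c', prepend. Next row=LF[4]=7
  step 6: row=7, L[7]='B', prepend. Next row=LF[7]=2
  step 7: row=2, L[2]='b', prepend. Next row=LF[2]=6
  step 8: row=6, L[6]='B', prepend. Next row=LF[6]=1
Reversed output: BbBcCaC$

Answer: BbBcCaC$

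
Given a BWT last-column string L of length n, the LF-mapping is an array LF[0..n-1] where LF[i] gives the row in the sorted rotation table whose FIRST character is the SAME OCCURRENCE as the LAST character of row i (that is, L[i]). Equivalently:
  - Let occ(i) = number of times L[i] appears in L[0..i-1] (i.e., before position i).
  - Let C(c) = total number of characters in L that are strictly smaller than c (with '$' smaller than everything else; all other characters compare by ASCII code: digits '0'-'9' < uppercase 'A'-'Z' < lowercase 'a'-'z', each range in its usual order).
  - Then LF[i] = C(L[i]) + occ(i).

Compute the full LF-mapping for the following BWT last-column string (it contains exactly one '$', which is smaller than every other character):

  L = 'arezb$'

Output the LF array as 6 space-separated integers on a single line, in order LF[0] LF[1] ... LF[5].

Answer: 1 4 3 5 2 0

Derivation:
Char counts: '$':1, 'a':1, 'b':1, 'e':1, 'r':1, 'z':1
C (first-col start): C('$')=0, C('a')=1, C('b')=2, C('e')=3, C('r')=4, C('z')=5
L[0]='a': occ=0, LF[0]=C('a')+0=1+0=1
L[1]='r': occ=0, LF[1]=C('r')+0=4+0=4
L[2]='e': occ=0, LF[2]=C('e')+0=3+0=3
L[3]='z': occ=0, LF[3]=C('z')+0=5+0=5
L[4]='b': occ=0, LF[4]=C('b')+0=2+0=2
L[5]='$': occ=0, LF[5]=C('$')+0=0+0=0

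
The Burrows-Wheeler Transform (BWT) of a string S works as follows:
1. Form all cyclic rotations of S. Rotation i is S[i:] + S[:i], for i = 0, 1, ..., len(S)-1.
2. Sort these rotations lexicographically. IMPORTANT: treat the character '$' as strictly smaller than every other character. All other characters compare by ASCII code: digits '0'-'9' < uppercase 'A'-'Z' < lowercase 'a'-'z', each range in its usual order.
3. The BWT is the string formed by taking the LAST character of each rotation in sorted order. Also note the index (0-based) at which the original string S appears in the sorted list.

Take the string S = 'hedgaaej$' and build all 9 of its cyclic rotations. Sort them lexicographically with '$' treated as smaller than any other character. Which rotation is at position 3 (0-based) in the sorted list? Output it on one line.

All 9 rotations (rotation i = S[i:]+S[:i]):
  rot[0] = hedgaaej$
  rot[1] = edgaaej$h
  rot[2] = dgaaej$he
  rot[3] = gaaej$hed
  rot[4] = aaej$hedg
  rot[5] = aej$hedga
  rot[6] = ej$hedgaa
  rot[7] = j$hedgaae
  rot[8] = $hedgaaej
Sorted (with $ < everything):
  sorted[0] = $hedgaaej
  sorted[1] = aaej$hedg
  sorted[2] = aej$hedga
  sorted[3] = dgaaej$he
  sorted[4] = edgaaej$h
  sorted[5] = ej$hedgaa
  sorted[6] = gaaej$hed
  sorted[7] = hedgaaej$
  sorted[8] = j$hedgaae
sorted[3] = dgaaej$he

Answer: dgaaej$he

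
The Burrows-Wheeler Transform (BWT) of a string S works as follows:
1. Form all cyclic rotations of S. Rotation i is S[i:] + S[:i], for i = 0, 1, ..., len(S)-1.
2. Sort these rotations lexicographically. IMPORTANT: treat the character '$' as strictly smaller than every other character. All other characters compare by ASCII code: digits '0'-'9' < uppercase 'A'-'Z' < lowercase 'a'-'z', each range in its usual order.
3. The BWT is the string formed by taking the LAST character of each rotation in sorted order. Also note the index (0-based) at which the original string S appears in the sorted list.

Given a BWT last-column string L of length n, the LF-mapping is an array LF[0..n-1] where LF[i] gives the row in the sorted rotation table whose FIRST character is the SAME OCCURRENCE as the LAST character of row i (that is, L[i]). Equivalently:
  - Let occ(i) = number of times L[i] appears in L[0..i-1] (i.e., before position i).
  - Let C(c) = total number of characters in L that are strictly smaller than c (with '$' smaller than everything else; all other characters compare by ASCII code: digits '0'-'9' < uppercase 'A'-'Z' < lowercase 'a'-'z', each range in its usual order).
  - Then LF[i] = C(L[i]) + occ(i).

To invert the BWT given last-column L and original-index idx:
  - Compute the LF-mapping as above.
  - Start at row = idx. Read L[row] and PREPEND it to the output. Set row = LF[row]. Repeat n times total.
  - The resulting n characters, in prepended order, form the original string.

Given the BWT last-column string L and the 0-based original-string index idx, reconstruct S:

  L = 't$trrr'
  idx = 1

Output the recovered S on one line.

Answer: rrtrt$

Derivation:
LF mapping: 4 0 5 1 2 3
Walk LF starting at row 1, prepending L[row]:
  step 1: row=1, L[1]='$', prepend. Next row=LF[1]=0
  step 2: row=0, L[0]='t', prepend. Next row=LF[0]=4
  step 3: row=4, L[4]='r', prepend. Next row=LF[4]=2
  step 4: row=2, L[2]='t', prepend. Next row=LF[2]=5
  step 5: row=5, L[5]='r', prepend. Next row=LF[5]=3
  step 6: row=3, L[3]='r', prepend. Next row=LF[3]=1
Reversed output: rrtrt$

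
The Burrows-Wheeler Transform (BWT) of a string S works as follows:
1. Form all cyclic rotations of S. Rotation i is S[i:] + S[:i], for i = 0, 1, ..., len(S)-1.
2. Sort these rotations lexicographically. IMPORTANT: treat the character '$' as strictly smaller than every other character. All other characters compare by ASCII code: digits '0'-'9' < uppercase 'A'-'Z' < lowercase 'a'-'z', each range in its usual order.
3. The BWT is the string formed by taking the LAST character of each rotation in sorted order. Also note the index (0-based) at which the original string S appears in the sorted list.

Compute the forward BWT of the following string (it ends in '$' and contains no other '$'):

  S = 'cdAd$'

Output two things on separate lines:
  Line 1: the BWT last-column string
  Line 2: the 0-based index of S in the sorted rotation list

All 5 rotations (rotation i = S[i:]+S[:i]):
  rot[0] = cdAd$
  rot[1] = dAd$c
  rot[2] = Ad$cd
  rot[3] = d$cdA
  rot[4] = $cdAd
Sorted (with $ < everything):
  sorted[0] = $cdAd  (last char: 'd')
  sorted[1] = Ad$cd  (last char: 'd')
  sorted[2] = cdAd$  (last char: '$')
  sorted[3] = d$cdA  (last char: 'A')
  sorted[4] = dAd$c  (last char: 'c')
Last column: dd$Ac
Original string S is at sorted index 2

Answer: dd$Ac
2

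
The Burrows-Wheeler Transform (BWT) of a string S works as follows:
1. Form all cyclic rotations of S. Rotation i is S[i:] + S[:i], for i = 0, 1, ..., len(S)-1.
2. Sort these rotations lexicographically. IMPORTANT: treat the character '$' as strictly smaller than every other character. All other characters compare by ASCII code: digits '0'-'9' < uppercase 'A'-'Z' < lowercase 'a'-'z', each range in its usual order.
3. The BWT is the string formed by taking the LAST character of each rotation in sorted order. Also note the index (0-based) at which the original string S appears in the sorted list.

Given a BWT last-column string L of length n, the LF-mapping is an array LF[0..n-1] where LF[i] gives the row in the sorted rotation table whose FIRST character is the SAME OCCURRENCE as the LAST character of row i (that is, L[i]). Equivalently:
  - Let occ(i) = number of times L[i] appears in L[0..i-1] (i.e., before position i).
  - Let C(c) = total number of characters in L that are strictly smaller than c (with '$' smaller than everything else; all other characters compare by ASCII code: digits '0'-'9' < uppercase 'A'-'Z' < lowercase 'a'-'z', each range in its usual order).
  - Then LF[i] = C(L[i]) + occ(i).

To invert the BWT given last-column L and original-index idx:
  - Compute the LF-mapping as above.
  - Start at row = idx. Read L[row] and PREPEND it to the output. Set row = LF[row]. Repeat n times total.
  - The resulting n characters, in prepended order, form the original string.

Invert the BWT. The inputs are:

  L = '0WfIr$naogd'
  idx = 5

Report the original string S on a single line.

LF mapping: 1 3 6 2 10 0 8 4 9 7 5
Walk LF starting at row 5, prepending L[row]:
  step 1: row=5, L[5]='$', prepend. Next row=LF[5]=0
  step 2: row=0, L[0]='0', prepend. Next row=LF[0]=1
  step 3: row=1, L[1]='W', prepend. Next row=LF[1]=3
  step 4: row=3, L[3]='I', prepend. Next row=LF[3]=2
  step 5: row=2, L[2]='f', prepend. Next row=LF[2]=6
  step 6: row=6, L[6]='n', prepend. Next row=LF[6]=8
  step 7: row=8, L[8]='o', prepend. Next row=LF[8]=9
  step 8: row=9, L[9]='g', prepend. Next row=LF[9]=7
  step 9: row=7, L[7]='a', prepend. Next row=LF[7]=4
  step 10: row=4, L[4]='r', prepend. Next row=LF[4]=10
  step 11: row=10, L[10]='d', prepend. Next row=LF[10]=5
Reversed output: dragonfIW0$

Answer: dragonfIW0$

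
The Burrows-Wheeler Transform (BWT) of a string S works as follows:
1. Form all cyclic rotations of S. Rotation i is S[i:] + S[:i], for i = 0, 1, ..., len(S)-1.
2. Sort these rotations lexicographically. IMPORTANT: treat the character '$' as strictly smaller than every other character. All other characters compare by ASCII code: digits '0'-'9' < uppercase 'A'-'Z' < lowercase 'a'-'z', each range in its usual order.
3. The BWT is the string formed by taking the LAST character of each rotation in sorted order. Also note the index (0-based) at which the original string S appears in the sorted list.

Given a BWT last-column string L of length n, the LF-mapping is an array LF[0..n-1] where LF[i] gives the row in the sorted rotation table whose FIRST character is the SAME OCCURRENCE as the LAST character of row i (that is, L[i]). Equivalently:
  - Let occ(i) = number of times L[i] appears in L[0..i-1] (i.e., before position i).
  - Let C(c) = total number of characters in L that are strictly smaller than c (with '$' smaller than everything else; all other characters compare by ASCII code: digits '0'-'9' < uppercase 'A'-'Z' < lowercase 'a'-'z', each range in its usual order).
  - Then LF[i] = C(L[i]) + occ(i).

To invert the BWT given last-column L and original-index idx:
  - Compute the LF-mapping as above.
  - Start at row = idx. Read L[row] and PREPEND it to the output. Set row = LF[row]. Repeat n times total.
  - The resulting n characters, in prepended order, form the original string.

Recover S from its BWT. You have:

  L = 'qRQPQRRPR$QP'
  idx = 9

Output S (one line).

Answer: RQRRQQPRPPq$

Derivation:
LF mapping: 11 7 4 1 5 8 9 2 10 0 6 3
Walk LF starting at row 9, prepending L[row]:
  step 1: row=9, L[9]='$', prepend. Next row=LF[9]=0
  step 2: row=0, L[0]='q', prepend. Next row=LF[0]=11
  step 3: row=11, L[11]='P', prepend. Next row=LF[11]=3
  step 4: row=3, L[3]='P', prepend. Next row=LF[3]=1
  step 5: row=1, L[1]='R', prepend. Next row=LF[1]=7
  step 6: row=7, L[7]='P', prepend. Next row=LF[7]=2
  step 7: row=2, L[2]='Q', prepend. Next row=LF[2]=4
  step 8: row=4, L[4]='Q', prepend. Next row=LF[4]=5
  step 9: row=5, L[5]='R', prepend. Next row=LF[5]=8
  step 10: row=8, L[8]='R', prepend. Next row=LF[8]=10
  step 11: row=10, L[10]='Q', prepend. Next row=LF[10]=6
  step 12: row=6, L[6]='R', prepend. Next row=LF[6]=9
Reversed output: RQRRQQPRPPq$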